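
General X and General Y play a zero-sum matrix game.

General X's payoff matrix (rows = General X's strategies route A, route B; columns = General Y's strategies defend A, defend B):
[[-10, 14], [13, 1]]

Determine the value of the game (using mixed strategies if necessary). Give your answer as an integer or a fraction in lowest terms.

Row minima are -10 and 1, so General X's maximin is 1; column maxima are 13 and 14, so General Y's minimax is 13. These differ, so the equilibrium is in mixed strategies.
Let General X play route A with probability p. General Y is indifferent when −10p + 13(1−p) = 14p + (1−p), giving p = 1/3.
Let General Y play defend A with probability q. General X is indifferent when −10q + 14(1−q) = 13q + (1−q), giving q = 13/36.
The value is -10·(13/36) + (14)·(23/36) = 16/3.

16/3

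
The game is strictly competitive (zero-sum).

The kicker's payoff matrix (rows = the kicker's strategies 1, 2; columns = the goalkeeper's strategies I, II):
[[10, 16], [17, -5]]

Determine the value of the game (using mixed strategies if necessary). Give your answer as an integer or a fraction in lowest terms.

23/2

Row minima are 10 and -5, so the kicker's maximin is 10; column maxima are 17 and 16, so the goalkeeper's minimax is 16. These differ, so the equilibrium is in mixed strategies.
Let the kicker play 1 with probability p. The goalkeeper is indifferent when 10p + 17(1−p) = 16p − 5(1−p), giving p = 11/14.
Let the goalkeeper play I with probability q. The kicker is indifferent when 10q + 16(1−q) = 17q − 5(1−q), giving q = 3/4.
The value is 10·(3/4) + (16)·(1/4) = 23/2.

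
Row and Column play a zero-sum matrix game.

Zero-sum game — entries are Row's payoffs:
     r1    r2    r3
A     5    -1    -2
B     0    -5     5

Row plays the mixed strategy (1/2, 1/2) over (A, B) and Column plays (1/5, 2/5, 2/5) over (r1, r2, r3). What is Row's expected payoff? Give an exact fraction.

-1/10

Against (1/5, 2/5, 2/5), each row's expected payoff is A: -1/5; B: 0.
Taking the (1/2, 1/2)-weighted average: (1/2)·(-1/5) + (1/2)·(0) = -1/10.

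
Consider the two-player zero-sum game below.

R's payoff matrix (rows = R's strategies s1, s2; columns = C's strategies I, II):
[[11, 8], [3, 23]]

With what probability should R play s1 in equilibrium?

20/23

Row minima are 8 and 3, so R's maximin is 8; column maxima are 11 and 23, so C's minimax is 11. These differ, so the equilibrium is in mixed strategies.
Let R play s1 with probability p. C is indifferent when 11p + 3(1−p) = 8p + 23(1−p), giving p = 20/23.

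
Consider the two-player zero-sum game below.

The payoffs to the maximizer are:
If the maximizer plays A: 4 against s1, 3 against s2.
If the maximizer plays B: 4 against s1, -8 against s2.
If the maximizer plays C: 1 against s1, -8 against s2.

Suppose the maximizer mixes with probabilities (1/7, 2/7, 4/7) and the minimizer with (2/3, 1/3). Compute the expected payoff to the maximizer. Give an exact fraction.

Against (2/3, 1/3), each row's expected payoff is A: 11/3; B: 0; C: -2.
Taking the (1/7, 2/7, 4/7)-weighted average: (1/7)·(11/3) + (2/7)·(0) + (4/7)·(-2) = -13/21.

-13/21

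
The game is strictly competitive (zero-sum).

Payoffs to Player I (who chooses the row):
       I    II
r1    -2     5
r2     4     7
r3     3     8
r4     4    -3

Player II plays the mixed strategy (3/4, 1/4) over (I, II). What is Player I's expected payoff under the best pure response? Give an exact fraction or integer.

r1: (-2)·(3/4) + (5)·(1/4) = -1/4.
r2: (4)·(3/4) + (7)·(1/4) = 19/4.
r3: (3)·(3/4) + (8)·(1/4) = 17/4.
r4: (4)·(3/4) + (-3)·(1/4) = 9/4.
The best pure response is r2 with expected payoff 19/4.

19/4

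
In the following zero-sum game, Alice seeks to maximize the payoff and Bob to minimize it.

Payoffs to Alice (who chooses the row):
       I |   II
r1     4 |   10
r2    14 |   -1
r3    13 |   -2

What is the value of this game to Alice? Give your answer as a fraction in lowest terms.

48/7

Row r3 is strictly dominated by row r2, so Alice never plays it.
The remaining 2×2 game on (r1, r2) × (I, II) has no saddle point. Let Alice play r1 with probability p; indifference gives 4p + 14(1−p) = 10p − (1−p), so p = 5/7.
Similarly Bob's optimal q on I is 11/21, and the value is 4·(11/21) + (10)·(10/21) = 48/7.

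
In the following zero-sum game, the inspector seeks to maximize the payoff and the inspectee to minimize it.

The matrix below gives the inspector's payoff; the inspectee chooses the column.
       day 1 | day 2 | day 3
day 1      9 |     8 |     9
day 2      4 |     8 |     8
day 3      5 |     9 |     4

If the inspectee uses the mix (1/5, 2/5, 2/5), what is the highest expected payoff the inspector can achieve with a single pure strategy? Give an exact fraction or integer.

day 1: (9)·(1/5) + (8)·(2/5) + (9)·(2/5) = 43/5.
day 2: (4)·(1/5) + (8)·(2/5) + (8)·(2/5) = 36/5.
day 3: (5)·(1/5) + (9)·(2/5) + (4)·(2/5) = 31/5.
The best pure response is day 1 with expected payoff 43/5.

43/5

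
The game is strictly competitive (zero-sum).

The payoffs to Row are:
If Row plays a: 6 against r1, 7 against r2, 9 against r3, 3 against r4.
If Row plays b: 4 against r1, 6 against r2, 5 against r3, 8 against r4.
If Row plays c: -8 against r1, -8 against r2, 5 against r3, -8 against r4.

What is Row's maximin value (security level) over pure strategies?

4

The worst-case payoff for each row is a: 3, b: 4, c: -8.
The best of these is 4.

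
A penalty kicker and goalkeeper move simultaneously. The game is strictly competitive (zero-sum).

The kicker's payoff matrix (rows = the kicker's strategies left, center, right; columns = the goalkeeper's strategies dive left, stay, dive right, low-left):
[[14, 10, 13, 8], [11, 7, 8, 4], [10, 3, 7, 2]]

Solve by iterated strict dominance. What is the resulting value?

Row right is strictly dominated by row left (14>10, 10>3, 13>7, 8>2); eliminate right.
Row center is strictly dominated by row left (14>11, 10>7, 13>8, 8>4); eliminate center.
Column dive left is strictly dominated by stay for the goalkeeper (10<14); eliminate dive left.
Column stay is strictly dominated by low-left for the goalkeeper (8<10); eliminate stay.
Column dive right is strictly dominated by low-left for the goalkeeper (8<13); eliminate dive right.
Only (left, low-left) remains, with payoff 8.

8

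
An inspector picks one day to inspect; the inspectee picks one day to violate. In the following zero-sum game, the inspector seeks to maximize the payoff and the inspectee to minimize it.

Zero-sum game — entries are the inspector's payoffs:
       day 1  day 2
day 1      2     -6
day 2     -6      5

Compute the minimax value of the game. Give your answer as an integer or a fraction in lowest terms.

-26/19

Row minima are -6 and -6, so the inspector's maximin is -6; column maxima are 2 and 5, so the inspectee's minimax is 2. These differ, so the equilibrium is in mixed strategies.
Let the inspector play day 1 with probability p. The inspectee is indifferent when 2p − 6(1−p) = −6p + 5(1−p), giving p = 11/19.
Let the inspectee play day 1 with probability q. The inspector is indifferent when 2q − 6(1−q) = −6q + 5(1−q), giving q = 11/19.
The value is 2·(11/19) + (-6)·(8/19) = -26/19.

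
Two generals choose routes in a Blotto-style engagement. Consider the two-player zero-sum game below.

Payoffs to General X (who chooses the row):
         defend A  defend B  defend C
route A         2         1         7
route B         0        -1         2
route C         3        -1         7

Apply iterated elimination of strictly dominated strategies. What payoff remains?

1

Column defend A is strictly dominated by defend B for General Y (1<2, -1<0, -1<3); eliminate defend A.
Column defend C is strictly dominated by defend B for General Y (1<7, -1<2, -1<7); eliminate defend C.
Row route C is strictly dominated by row route A (1>-1); eliminate route C.
Row route B is strictly dominated by row route A (1>-1); eliminate route B.
Only (route A, defend B) remains, with payoff 1.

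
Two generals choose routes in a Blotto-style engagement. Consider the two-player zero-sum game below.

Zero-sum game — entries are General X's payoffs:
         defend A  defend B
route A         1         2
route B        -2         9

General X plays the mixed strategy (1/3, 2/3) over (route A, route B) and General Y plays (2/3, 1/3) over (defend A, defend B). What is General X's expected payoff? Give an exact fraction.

Against (2/3, 1/3), each row's expected payoff is route A: 4/3; route B: 5/3.
Taking the (1/3, 2/3)-weighted average: (1/3)·(4/3) + (2/3)·(5/3) = 14/9.

14/9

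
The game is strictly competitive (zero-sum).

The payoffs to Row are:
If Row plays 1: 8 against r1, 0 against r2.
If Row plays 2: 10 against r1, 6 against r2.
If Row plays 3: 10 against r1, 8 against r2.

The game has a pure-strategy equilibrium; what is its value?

Row minima: 0, 6, 8 → Row's maximin is 8.
Column maxima: 10, 8 → Column's minimax is 8.
They coincide at (3, r2), so the value is 8.

8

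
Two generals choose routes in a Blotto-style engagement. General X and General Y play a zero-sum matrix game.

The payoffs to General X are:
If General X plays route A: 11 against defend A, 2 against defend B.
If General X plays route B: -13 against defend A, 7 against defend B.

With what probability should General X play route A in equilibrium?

20/29

Row minima are 2 and -13, so General X's maximin is 2; column maxima are 11 and 7, so General Y's minimax is 7. These differ, so the equilibrium is in mixed strategies.
Let General X play route A with probability p. General Y is indifferent when 11p − 13(1−p) = 2p + 7(1−p), giving p = 20/29.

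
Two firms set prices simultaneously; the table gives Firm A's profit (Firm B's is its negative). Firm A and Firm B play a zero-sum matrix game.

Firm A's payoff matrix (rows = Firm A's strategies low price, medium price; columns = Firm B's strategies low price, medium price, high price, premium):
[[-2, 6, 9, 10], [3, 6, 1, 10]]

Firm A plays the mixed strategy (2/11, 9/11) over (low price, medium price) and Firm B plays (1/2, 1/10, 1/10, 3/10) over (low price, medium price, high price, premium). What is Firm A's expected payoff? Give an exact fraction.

Against (1/2, 1/10, 1/10, 3/10), each row's expected payoff is low price: 7/2; medium price: 26/5.
Taking the (2/11, 9/11)-weighted average: (2/11)·(7/2) + (9/11)·(26/5) = 269/55.

269/55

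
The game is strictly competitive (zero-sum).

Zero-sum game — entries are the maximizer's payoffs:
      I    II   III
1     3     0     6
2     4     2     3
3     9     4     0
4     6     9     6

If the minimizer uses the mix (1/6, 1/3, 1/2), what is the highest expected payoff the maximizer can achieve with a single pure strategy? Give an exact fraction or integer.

1: (3)·(1/6) + (0)·(1/3) + (6)·(1/2) = 7/2.
2: (4)·(1/6) + (2)·(1/3) + (3)·(1/2) = 17/6.
3: (9)·(1/6) + (4)·(1/3) + (0)·(1/2) = 17/6.
4: (6)·(1/6) + (9)·(1/3) + (6)·(1/2) = 7.
The best pure response is 4 with expected payoff 7.

7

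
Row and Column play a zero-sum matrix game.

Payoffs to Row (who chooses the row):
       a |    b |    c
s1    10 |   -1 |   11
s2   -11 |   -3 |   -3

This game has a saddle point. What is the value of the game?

Row minima: -1, -11 → Row's maximin is -1.
Column maxima: 10, -1, 11 → Column's minimax is -1.
They coincide at (s1, b), so the value is -1.

-1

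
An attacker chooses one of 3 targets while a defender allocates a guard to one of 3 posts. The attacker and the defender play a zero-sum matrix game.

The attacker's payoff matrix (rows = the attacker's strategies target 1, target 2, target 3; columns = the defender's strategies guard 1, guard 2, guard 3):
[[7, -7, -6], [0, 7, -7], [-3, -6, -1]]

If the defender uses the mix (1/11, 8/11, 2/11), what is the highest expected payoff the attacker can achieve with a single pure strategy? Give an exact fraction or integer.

42/11

target 1: (7)·(1/11) + (-7)·(8/11) + (-6)·(2/11) = -61/11.
target 2: (0)·(1/11) + (7)·(8/11) + (-7)·(2/11) = 42/11.
target 3: (-3)·(1/11) + (-6)·(8/11) + (-1)·(2/11) = -53/11.
The best pure response is target 2 with expected payoff 42/11.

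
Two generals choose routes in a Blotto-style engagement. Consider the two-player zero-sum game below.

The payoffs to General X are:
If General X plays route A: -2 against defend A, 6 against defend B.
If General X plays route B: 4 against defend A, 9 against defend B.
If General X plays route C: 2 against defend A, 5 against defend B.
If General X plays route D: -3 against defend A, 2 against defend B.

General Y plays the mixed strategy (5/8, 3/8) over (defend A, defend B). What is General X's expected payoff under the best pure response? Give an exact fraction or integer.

route A: (-2)·(5/8) + (6)·(3/8) = 1.
route B: (4)·(5/8) + (9)·(3/8) = 47/8.
route C: (2)·(5/8) + (5)·(3/8) = 25/8.
route D: (-3)·(5/8) + (2)·(3/8) = -9/8.
The best pure response is route B with expected payoff 47/8.

47/8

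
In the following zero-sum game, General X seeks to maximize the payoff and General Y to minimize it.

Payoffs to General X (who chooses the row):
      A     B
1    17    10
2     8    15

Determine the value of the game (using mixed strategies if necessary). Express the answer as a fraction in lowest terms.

25/2

Row minima are 10 and 8, so General X's maximin is 10; column maxima are 17 and 15, so General Y's minimax is 15. These differ, so the equilibrium is in mixed strategies.
Let General X play 1 with probability p. General Y is indifferent when 17p + 8(1−p) = 10p + 15(1−p), giving p = 1/2.
Let General Y play A with probability q. General X is indifferent when 17q + 10(1−q) = 8q + 15(1−q), giving q = 5/14.
The value is 17·(5/14) + (10)·(9/14) = 25/2.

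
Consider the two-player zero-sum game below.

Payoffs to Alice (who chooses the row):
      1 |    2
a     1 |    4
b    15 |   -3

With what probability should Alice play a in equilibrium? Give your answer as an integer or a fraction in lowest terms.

Row minima are 1 and -3, so Alice's maximin is 1; column maxima are 15 and 4, so Bob's minimax is 4. These differ, so the equilibrium is in mixed strategies.
Let Alice play a with probability p. Bob is indifferent when p + 15(1−p) = 4p − 3(1−p), giving p = 6/7.

6/7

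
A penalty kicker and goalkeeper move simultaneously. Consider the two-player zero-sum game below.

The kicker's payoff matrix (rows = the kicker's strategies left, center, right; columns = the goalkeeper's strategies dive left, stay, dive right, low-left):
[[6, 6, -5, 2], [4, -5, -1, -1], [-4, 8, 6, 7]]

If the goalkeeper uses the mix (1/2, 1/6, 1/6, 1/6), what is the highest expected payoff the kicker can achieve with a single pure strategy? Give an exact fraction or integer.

left: (6)·(1/2) + (6)·(1/6) + (-5)·(1/6) + (2)·(1/6) = 7/2.
center: (4)·(1/2) + (-5)·(1/6) + (-1)·(1/6) + (-1)·(1/6) = 5/6.
right: (-4)·(1/2) + (8)·(1/6) + (6)·(1/6) + (7)·(1/6) = 3/2.
The best pure response is left with expected payoff 7/2.

7/2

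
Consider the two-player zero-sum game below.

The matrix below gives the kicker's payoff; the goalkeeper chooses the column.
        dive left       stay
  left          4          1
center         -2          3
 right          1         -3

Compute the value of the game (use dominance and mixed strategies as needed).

7/4

Row right is strictly dominated by row left, so the kicker never plays it.
The remaining 2×2 game on (left, center) × (dive left, stay) has no saddle point. Let the kicker play left with probability p; indifference gives 4p − 2(1−p) = p + 3(1−p), so p = 5/8.
Similarly the goalkeeper's optimal q on dive left is 1/4, and the value is 4·(1/4) + (1)·(3/4) = 7/4.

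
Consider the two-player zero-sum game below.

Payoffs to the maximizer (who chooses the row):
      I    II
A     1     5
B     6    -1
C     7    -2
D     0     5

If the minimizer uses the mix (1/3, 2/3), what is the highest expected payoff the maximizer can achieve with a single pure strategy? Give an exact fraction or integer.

A: (1)·(1/3) + (5)·(2/3) = 11/3.
B: (6)·(1/3) + (-1)·(2/3) = 4/3.
C: (7)·(1/3) + (-2)·(2/3) = 1.
D: (0)·(1/3) + (5)·(2/3) = 10/3.
The best pure response is A with expected payoff 11/3.

11/3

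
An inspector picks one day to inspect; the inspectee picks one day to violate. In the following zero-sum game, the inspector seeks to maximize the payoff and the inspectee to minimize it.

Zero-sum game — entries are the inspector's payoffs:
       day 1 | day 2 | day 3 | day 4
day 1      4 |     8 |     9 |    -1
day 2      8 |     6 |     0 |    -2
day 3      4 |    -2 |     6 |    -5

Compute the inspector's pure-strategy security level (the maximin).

-1

The worst-case payoff for each row is day 1: -1, day 2: -2, day 3: -5.
The best of these is -1.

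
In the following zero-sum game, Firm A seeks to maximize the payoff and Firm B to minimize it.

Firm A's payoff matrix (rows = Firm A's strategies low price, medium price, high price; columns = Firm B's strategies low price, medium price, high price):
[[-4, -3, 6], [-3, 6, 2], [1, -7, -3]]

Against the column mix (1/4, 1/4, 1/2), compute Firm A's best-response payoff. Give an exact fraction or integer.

7/4

low price: (-4)·(1/4) + (-3)·(1/4) + (6)·(1/2) = 5/4.
medium price: (-3)·(1/4) + (6)·(1/4) + (2)·(1/2) = 7/4.
high price: (1)·(1/4) + (-7)·(1/4) + (-3)·(1/2) = -3.
The best pure response is medium price with expected payoff 7/4.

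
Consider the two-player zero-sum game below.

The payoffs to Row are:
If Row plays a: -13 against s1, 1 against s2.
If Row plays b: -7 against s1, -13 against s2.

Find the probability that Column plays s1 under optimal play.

Row minima are -13 and -13, so Row's maximin is -13; column maxima are -7 and 1, so Column's minimax is -7. These differ, so the equilibrium is in mixed strategies.
Let Column play s1 with probability q. Row is indifferent when −13q + (1−q) = −7q − 13(1−q), giving q = 7/10.

7/10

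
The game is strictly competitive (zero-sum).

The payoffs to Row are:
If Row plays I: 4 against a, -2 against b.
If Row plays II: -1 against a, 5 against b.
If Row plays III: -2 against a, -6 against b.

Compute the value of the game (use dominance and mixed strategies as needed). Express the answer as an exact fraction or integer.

3/2

Row III is strictly dominated by row I, so Row never plays it.
The remaining 2×2 game on (I, II) × (a, b) has no saddle point. Let Row play I with probability p; indifference gives 4p − (1−p) = −2p + 5(1−p), so p = 1/2.
Similarly Column's optimal q on a is 7/12, and the value is 4·(7/12) + (-2)·(5/12) = 3/2.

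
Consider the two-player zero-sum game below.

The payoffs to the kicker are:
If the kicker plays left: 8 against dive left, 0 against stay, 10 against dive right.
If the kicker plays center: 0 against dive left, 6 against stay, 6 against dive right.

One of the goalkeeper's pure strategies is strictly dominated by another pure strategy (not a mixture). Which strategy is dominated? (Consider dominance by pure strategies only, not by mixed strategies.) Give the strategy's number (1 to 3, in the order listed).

The goalkeeper prefers columns that give the kicker less. Compare dive right with dive left: 8 < 10, 0 < 6.
So dive left strictly dominates dive right for the goalkeeper; dive right is strictly dominated.

3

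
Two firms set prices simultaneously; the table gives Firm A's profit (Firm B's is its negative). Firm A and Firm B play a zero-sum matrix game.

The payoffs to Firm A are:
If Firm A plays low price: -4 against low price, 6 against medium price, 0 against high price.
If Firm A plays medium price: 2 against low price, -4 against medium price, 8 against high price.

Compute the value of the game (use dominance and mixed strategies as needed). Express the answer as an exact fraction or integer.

Column high price is strictly dominated by low price for Firm B (it gives Firm A more in every row).
The remaining 2×2 game on (low price, medium price) × (low price, medium price) has no saddle point. Let Firm A play low price with probability p; indifference gives −4p + 2(1−p) = 6p − 4(1−p), so p = 3/8.
Similarly Firm B's optimal q on low price is 5/8, and the value is -4·(5/8) + (6)·(3/8) = -1/4.

-1/4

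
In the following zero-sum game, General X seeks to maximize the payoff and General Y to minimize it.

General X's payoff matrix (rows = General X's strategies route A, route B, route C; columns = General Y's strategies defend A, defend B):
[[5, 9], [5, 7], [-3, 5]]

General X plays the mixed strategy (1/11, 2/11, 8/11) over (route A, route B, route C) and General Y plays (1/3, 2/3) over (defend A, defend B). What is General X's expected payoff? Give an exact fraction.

Against (1/3, 2/3), each row's expected payoff is route A: 23/3; route B: 19/3; route C: 7/3.
Taking the (1/11, 2/11, 8/11)-weighted average: (1/11)·(23/3) + (2/11)·(19/3) + (8/11)·(7/3) = 39/11.

39/11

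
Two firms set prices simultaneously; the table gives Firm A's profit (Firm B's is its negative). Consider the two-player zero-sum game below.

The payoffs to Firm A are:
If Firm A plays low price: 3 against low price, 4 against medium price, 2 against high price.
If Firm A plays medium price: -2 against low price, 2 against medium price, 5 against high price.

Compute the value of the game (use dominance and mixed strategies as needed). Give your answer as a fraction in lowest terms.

Column medium price is strictly dominated by low price for Firm B (it gives Firm A more in every row).
The remaining 2×2 game on (low price, medium price) × (low price, high price) has no saddle point. Let Firm A play low price with probability p; indifference gives 3p − 2(1−p) = 2p + 5(1−p), so p = 7/8.
Similarly Firm B's optimal q on low price is 3/8, and the value is 3·(3/8) + (2)·(5/8) = 19/8.

19/8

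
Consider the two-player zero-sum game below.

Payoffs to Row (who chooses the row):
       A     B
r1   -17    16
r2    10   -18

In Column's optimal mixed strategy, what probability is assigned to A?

Row minima are -17 and -18, so Row's maximin is -17; column maxima are 10 and 16, so Column's minimax is 10. These differ, so the equilibrium is in mixed strategies.
Let Column play A with probability q. Row is indifferent when −17q + 16(1−q) = 10q − 18(1−q), giving q = 34/61.

34/61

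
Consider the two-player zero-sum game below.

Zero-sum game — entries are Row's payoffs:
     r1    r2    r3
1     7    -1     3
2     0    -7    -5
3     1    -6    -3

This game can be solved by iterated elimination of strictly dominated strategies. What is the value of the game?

-1

Column r1 is strictly dominated by r2 for Column (-1<7, -7<0, -6<1); eliminate r1.
Row 2 is strictly dominated by row 1 (-1>-7, 3>-5); eliminate 2.
Column r3 is strictly dominated by r2 for Column (-1<3, -6<-3); eliminate r3.
Row 3 is strictly dominated by row 1 (-1>-6); eliminate 3.
Only (1, r2) remains, with payoff -1.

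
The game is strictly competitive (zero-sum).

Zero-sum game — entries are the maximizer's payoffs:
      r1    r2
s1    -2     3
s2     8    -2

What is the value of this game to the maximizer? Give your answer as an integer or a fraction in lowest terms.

Row minima are -2 and -2, so the maximizer's maximin is -2; column maxima are 8 and 3, so the minimizer's minimax is 3. These differ, so the equilibrium is in mixed strategies.
Let the maximizer play s1 with probability p. The minimizer is indifferent when −2p + 8(1−p) = 3p − 2(1−p), giving p = 2/3.
Let the minimizer play r1 with probability q. The maximizer is indifferent when −2q + 3(1−q) = 8q − 2(1−q), giving q = 1/3.
The value is -2·(1/3) + (3)·(2/3) = 4/3.

4/3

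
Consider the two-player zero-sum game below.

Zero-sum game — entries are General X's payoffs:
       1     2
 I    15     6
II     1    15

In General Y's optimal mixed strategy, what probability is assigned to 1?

9/23

Row minima are 6 and 1, so General X's maximin is 6; column maxima are 15 and 15, so General Y's minimax is 15. These differ, so the equilibrium is in mixed strategies.
Let General Y play 1 with probability q. General X is indifferent when 15q + 6(1−q) = q + 15(1−q), giving q = 9/23.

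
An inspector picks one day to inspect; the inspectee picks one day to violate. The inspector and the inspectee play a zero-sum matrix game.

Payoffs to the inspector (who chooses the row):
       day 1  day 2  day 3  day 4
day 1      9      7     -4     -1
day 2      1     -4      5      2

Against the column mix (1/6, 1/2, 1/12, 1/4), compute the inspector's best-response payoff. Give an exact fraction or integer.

53/12

day 1: (9)·(1/6) + (7)·(1/2) + (-4)·(1/12) + (-1)·(1/4) = 53/12.
day 2: (1)·(1/6) + (-4)·(1/2) + (5)·(1/12) + (2)·(1/4) = -11/12.
The best pure response is day 1 with expected payoff 53/12.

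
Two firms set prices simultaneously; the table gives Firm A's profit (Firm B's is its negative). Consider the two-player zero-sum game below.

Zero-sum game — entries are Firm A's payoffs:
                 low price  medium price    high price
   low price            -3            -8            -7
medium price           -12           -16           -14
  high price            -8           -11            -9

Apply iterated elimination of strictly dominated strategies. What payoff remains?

-8

Column low price is strictly dominated by medium price for Firm B (-8<-3, -16<-12, -11<-8); eliminate low price.
Row medium price is strictly dominated by row low price (-8>-16, -7>-14); eliminate medium price.
Row high price is strictly dominated by row low price (-8>-11, -7>-9); eliminate high price.
Column high price is strictly dominated by medium price for Firm B (-8<-7); eliminate high price.
Only (low price, medium price) remains, with payoff -8.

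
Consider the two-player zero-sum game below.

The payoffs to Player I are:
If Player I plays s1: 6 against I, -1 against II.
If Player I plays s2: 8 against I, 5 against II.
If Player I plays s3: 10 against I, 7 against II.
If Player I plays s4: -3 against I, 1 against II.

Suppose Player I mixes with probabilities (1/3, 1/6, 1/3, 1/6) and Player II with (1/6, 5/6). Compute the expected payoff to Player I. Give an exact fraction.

Against (1/6, 5/6), each row's expected payoff is s1: 1/6; s2: 11/2; s3: 15/2; s4: 1/3.
Taking the (1/3, 1/6, 1/3, 1/6)-weighted average: (1/3)·(1/6) + (1/6)·(11/2) + (1/3)·(15/2) + (1/6)·(1/3) = 127/36.

127/36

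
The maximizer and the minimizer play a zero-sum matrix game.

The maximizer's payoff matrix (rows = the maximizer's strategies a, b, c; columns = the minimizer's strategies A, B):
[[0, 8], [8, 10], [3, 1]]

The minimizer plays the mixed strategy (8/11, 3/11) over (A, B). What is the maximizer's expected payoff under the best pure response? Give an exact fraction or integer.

a: (0)·(8/11) + (8)·(3/11) = 24/11.
b: (8)·(8/11) + (10)·(3/11) = 94/11.
c: (3)·(8/11) + (1)·(3/11) = 27/11.
The best pure response is b with expected payoff 94/11.

94/11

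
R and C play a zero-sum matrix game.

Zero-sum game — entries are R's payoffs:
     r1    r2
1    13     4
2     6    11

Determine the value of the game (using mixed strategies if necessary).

Row minima are 4 and 6, so R's maximin is 6; column maxima are 13 and 11, so C's minimax is 11. These differ, so the equilibrium is in mixed strategies.
Let R play 1 with probability p. C is indifferent when 13p + 6(1−p) = 4p + 11(1−p), giving p = 5/14.
Let C play r1 with probability q. R is indifferent when 13q + 4(1−q) = 6q + 11(1−q), giving q = 1/2.
The value is 13·(1/2) + (4)·(1/2) = 17/2.

17/2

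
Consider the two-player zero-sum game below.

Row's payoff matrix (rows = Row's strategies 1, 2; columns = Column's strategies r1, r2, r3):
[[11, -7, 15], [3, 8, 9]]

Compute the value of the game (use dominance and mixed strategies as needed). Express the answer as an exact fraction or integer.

Column r3 is strictly dominated by r1 for Column (it gives Row more in every row).
The remaining 2×2 game on (1, 2) × (r1, r2) has no saddle point. Let Row play 1 with probability p; indifference gives 11p + 3(1−p) = −7p + 8(1−p), so p = 5/23.
Similarly Column's optimal q on r1 is 15/23, and the value is 11·(15/23) + (-7)·(8/23) = 109/23.

109/23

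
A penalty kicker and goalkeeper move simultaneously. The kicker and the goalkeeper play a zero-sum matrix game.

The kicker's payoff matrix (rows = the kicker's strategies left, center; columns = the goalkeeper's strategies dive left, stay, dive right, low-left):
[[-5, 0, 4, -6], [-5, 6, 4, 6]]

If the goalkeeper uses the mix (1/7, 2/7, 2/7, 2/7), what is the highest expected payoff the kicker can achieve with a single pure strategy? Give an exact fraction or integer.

left: (-5)·(1/7) + (0)·(2/7) + (4)·(2/7) + (-6)·(2/7) = -9/7.
center: (-5)·(1/7) + (6)·(2/7) + (4)·(2/7) + (6)·(2/7) = 27/7.
The best pure response is center with expected payoff 27/7.

27/7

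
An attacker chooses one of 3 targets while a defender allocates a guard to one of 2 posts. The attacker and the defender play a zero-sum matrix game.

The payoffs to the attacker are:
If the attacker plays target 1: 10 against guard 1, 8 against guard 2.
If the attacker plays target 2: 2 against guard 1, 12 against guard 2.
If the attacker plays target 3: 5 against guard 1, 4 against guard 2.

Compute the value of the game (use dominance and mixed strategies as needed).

26/3

Row target 3 is strictly dominated by row target 1, so the attacker never plays it.
The remaining 2×2 game on (target 1, target 2) × (guard 1, guard 2) has no saddle point. Let the attacker play target 1 with probability p; indifference gives 10p + 2(1−p) = 8p + 12(1−p), so p = 5/6.
Similarly the defender's optimal q on guard 1 is 1/3, and the value is 10·(1/3) + (8)·(2/3) = 26/3.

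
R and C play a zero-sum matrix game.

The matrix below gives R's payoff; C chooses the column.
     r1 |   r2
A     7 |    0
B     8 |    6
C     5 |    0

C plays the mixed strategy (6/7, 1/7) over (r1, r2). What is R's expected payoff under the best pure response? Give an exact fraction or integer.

A: (7)·(6/7) + (0)·(1/7) = 6.
B: (8)·(6/7) + (6)·(1/7) = 54/7.
C: (5)·(6/7) + (0)·(1/7) = 30/7.
The best pure response is B with expected payoff 54/7.

54/7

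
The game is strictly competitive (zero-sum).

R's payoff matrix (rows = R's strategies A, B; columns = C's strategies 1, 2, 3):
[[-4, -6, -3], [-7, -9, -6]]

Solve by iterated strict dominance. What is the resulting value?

-6

Row B is strictly dominated by row A (-4>-7, -6>-9, -3>-6); eliminate B.
Column 1 is strictly dominated by 2 for C (-6<-4); eliminate 1.
Column 3 is strictly dominated by 2 for C (-6<-3); eliminate 3.
Only (A, 2) remains, with payoff -6.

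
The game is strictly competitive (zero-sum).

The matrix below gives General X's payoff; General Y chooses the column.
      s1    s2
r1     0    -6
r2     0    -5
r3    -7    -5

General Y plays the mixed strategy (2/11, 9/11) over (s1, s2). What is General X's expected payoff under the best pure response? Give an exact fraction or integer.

r1: (0)·(2/11) + (-6)·(9/11) = -54/11.
r2: (0)·(2/11) + (-5)·(9/11) = -45/11.
r3: (-7)·(2/11) + (-5)·(9/11) = -59/11.
The best pure response is r2 with expected payoff -45/11.

-45/11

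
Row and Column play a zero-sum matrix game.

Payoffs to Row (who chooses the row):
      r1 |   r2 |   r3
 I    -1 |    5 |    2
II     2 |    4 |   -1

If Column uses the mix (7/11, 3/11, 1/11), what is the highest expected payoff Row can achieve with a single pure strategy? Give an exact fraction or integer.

I: (-1)·(7/11) + (5)·(3/11) + (2)·(1/11) = 10/11.
II: (2)·(7/11) + (4)·(3/11) + (-1)·(1/11) = 25/11.
The best pure response is II with expected payoff 25/11.

25/11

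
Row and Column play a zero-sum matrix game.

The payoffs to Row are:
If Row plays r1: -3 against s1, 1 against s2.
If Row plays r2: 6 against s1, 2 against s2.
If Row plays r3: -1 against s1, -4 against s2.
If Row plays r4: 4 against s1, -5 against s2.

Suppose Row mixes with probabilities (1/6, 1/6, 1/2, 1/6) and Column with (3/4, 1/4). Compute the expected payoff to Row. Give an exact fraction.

Against (3/4, 1/4), each row's expected payoff is r1: -2; r2: 5; r3: -7/4; r4: 7/4.
Taking the (1/6, 1/6, 1/2, 1/6)-weighted average: (1/6)·(-2) + (1/6)·(5) + (1/2)·(-7/4) + (1/6)·(7/4) = -1/12.

-1/12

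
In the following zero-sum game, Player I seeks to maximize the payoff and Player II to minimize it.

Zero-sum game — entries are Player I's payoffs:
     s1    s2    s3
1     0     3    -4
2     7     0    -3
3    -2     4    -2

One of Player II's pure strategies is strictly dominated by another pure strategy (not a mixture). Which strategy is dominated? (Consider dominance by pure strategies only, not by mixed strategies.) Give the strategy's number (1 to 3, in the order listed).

Player II prefers columns that give Player I less. Compare s2 with s3: -4 < 3, -3 < 0, -2 < 4.
So s3 strictly dominates s2 for Player II; s2 is strictly dominated.

2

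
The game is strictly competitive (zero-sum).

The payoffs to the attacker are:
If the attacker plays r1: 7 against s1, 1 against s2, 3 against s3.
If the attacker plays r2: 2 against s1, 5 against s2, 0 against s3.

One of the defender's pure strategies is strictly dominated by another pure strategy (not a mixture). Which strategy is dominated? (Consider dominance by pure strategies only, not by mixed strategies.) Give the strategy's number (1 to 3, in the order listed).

The defender prefers columns that give the attacker less. Compare s1 with s3: 3 < 7, 0 < 2.
So s3 strictly dominates s1 for the defender; s1 is strictly dominated.

1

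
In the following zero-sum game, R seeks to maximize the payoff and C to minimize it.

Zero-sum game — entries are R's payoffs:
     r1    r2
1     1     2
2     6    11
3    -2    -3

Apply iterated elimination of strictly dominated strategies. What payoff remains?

6

Row 3 is strictly dominated by row 1 (1>-2, 2>-3); eliminate 3.
Row 1 is strictly dominated by row 2 (6>1, 11>2); eliminate 1.
Column r2 is strictly dominated by r1 for C (6<11); eliminate r2.
Only (2, r1) remains, with payoff 6.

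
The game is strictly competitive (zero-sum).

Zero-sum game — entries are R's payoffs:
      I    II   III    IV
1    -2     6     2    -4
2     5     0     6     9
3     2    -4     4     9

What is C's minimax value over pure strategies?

5

The worst case (largest entry) in each column is I: 5, II: 6, III: 6, IV: 9.
The best (smallest) of these is 5.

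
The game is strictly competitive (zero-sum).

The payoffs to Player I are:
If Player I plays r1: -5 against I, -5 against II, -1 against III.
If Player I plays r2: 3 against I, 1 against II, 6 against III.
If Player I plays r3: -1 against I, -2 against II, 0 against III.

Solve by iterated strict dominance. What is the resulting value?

Column III is strictly dominated by I for Player II (-5<-1, 3<6, -1<0); eliminate III.
Row r3 is strictly dominated by row r2 (3>-1, 1>-2); eliminate r3.
Row r1 is strictly dominated by row r2 (3>-5, 1>-5); eliminate r1.
Column I is strictly dominated by II for Player II (1<3); eliminate I.
Only (r2, II) remains, with payoff 1.

1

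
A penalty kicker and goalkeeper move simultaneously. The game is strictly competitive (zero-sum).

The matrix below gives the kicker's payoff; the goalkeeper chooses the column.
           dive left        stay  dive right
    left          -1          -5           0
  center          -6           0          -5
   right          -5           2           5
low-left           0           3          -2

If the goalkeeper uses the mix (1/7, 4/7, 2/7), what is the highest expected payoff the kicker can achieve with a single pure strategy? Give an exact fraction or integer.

left: (-1)·(1/7) + (-5)·(4/7) + (0)·(2/7) = -3.
center: (-6)·(1/7) + (0)·(4/7) + (-5)·(2/7) = -16/7.
right: (-5)·(1/7) + (2)·(4/7) + (5)·(2/7) = 13/7.
low-left: (0)·(1/7) + (3)·(4/7) + (-2)·(2/7) = 8/7.
The best pure response is right with expected payoff 13/7.

13/7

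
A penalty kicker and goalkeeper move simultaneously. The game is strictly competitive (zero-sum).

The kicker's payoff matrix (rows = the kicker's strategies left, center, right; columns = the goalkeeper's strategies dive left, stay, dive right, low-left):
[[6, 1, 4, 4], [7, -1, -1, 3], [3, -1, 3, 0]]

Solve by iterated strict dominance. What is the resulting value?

Row right is strictly dominated by row left (6>3, 1>-1, 4>3, 4>0); eliminate right.
Column low-left is strictly dominated by stay for the goalkeeper (1<4, -1<3); eliminate low-left.
Column dive left is strictly dominated by stay for the goalkeeper (1<6, -1<7); eliminate dive left.
Row center is strictly dominated by row left (1>-1, 4>-1); eliminate center.
Column dive right is strictly dominated by stay for the goalkeeper (1<4); eliminate dive right.
Only (left, stay) remains, with payoff 1.

1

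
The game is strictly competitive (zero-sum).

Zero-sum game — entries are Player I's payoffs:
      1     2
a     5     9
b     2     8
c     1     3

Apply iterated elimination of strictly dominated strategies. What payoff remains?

5

Column 2 is strictly dominated by 1 for Player II (5<9, 2<8, 1<3); eliminate 2.
Row b is strictly dominated by row a (5>2); eliminate b.
Row c is strictly dominated by row a (5>1); eliminate c.
Only (a, 1) remains, with payoff 5.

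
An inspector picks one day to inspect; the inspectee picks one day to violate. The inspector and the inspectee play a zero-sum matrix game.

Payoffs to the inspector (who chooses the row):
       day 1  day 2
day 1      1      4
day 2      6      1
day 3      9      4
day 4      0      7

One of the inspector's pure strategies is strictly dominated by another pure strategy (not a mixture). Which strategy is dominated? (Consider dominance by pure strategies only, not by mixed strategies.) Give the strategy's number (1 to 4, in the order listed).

Compare day 2 with day 3: 9 > 6, 4 > 1.
So day 3 strictly dominates day 2 for the inspector; day 2 is strictly dominated.

2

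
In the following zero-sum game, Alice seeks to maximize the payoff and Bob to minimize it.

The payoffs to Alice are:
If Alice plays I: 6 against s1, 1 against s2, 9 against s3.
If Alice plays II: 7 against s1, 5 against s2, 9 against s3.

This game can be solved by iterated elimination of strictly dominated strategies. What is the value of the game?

5

Column s3 is strictly dominated by s1 for Bob (6<9, 7<9); eliminate s3.
Row I is strictly dominated by row II (7>6, 5>1); eliminate I.
Column s1 is strictly dominated by s2 for Bob (5<7); eliminate s1.
Only (II, s2) remains, with payoff 5.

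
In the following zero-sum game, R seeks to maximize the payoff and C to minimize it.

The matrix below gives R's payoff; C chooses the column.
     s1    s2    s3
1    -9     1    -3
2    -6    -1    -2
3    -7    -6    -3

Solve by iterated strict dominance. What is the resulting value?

Row 3 is strictly dominated by row 2 (-6>-7, -1>-6, -2>-3); eliminate 3.
Column s2 is strictly dominated by s1 for C (-9<1, -6<-1); eliminate s2.
Row 1 is strictly dominated by row 2 (-6>-9, -2>-3); eliminate 1.
Column s3 is strictly dominated by s1 for C (-6<-2); eliminate s3.
Only (2, s1) remains, with payoff -6.

-6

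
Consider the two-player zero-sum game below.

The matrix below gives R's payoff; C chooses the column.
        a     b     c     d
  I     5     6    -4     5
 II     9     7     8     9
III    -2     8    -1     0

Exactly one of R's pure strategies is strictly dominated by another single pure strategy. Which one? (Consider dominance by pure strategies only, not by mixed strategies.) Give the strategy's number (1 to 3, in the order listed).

Compare I with II: 9 > 5, 7 > 6, 8 > -4, 9 > 5.
So II strictly dominates I for R; I is strictly dominated.

1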